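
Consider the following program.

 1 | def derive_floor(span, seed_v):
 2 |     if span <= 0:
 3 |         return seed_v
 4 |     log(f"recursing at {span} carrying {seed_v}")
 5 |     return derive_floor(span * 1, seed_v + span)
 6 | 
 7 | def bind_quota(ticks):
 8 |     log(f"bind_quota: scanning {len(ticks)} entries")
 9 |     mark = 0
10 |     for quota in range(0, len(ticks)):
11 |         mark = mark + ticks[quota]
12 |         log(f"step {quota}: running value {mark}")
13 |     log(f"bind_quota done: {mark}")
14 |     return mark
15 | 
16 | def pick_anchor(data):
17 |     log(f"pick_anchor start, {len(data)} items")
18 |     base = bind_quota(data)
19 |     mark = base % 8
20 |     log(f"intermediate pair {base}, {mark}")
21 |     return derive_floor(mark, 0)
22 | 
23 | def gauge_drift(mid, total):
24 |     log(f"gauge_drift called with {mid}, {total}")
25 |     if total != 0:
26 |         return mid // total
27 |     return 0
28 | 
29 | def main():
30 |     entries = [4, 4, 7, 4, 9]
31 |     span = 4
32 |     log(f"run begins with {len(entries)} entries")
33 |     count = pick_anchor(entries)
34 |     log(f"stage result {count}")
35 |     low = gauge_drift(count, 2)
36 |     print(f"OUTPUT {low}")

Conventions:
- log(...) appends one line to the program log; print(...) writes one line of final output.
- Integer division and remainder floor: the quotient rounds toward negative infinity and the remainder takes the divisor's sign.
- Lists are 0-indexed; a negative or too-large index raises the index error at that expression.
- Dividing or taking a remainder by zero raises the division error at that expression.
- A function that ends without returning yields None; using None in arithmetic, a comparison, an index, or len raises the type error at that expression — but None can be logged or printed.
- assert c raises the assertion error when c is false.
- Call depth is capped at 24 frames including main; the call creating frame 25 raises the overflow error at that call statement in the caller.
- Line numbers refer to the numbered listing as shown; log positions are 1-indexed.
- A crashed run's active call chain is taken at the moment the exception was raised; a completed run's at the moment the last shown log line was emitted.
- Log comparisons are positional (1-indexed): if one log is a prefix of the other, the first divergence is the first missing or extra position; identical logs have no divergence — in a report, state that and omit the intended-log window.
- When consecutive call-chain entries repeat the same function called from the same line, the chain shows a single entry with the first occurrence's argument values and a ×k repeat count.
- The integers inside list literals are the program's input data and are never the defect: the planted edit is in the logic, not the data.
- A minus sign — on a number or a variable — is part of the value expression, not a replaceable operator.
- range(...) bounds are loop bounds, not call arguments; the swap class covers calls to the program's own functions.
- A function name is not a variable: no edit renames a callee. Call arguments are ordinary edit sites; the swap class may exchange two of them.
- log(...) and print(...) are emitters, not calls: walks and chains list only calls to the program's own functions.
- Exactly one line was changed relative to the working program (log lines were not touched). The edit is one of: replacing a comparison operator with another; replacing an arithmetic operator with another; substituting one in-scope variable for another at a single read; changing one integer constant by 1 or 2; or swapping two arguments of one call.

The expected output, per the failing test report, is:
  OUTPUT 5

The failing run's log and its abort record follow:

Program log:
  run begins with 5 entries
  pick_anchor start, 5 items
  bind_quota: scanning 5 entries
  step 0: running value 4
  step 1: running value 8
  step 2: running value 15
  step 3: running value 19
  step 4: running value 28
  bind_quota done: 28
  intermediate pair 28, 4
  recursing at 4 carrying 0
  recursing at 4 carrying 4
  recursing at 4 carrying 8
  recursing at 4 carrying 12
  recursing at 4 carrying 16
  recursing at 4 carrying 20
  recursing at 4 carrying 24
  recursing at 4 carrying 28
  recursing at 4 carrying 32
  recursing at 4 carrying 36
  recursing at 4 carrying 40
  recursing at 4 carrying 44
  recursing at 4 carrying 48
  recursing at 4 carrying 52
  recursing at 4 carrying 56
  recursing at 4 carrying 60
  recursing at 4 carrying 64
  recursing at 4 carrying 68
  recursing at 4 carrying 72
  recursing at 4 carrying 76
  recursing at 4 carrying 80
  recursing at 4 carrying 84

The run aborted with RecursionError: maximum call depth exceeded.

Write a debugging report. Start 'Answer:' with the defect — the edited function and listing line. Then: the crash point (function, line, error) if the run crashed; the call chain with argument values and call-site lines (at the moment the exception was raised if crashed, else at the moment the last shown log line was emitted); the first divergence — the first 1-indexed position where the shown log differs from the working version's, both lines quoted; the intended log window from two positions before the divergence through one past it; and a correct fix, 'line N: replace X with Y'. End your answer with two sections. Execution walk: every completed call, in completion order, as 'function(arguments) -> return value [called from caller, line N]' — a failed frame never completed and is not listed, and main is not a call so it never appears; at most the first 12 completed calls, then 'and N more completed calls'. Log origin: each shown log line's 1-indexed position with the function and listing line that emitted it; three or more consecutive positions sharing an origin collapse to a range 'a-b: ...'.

Answer: the defect is in derive_floor at line 5.
Key fact: Log line 12 is where behavior first shows: 'recursing at 4 carrying 4' appears instead of 'recursing at 3 carrying 4'.
Crash: derive_floor, line 5, RecursionError.
Call chain: main -> pick_anchor([4, 4, 7, 4, 9]) (called at line 33) -> derive_floor(4, 0) (called at line 21) -> derive_floor(4, 4) (called at line 5) ×21.
First divergence: position 12 — shown 'recursing at 4 carrying 4', intended 'recursing at 3 carrying 4'.
Intended log window:
  10: intermediate pair 28, 4
  11: recursing at 4 carrying 0
  12: recursing at 3 carrying 4
  13: recursing at 2 carrying 7
Execution walk:
  bind_quota([4, 4, 7, 4, 9]) -> 28  [called from pick_anchor, line 18]
Log origins:
  1 — main, line 32
  2 — pick_anchor, line 17
  3 — bind_quota, line 8
  4-8 — bind_quota, line 12
  9 — bind_quota, line 13
  10 — pick_anchor, line 20
  11-32 — derive_floor, line 4
A correct fix: line 5: replace `*` with `-`.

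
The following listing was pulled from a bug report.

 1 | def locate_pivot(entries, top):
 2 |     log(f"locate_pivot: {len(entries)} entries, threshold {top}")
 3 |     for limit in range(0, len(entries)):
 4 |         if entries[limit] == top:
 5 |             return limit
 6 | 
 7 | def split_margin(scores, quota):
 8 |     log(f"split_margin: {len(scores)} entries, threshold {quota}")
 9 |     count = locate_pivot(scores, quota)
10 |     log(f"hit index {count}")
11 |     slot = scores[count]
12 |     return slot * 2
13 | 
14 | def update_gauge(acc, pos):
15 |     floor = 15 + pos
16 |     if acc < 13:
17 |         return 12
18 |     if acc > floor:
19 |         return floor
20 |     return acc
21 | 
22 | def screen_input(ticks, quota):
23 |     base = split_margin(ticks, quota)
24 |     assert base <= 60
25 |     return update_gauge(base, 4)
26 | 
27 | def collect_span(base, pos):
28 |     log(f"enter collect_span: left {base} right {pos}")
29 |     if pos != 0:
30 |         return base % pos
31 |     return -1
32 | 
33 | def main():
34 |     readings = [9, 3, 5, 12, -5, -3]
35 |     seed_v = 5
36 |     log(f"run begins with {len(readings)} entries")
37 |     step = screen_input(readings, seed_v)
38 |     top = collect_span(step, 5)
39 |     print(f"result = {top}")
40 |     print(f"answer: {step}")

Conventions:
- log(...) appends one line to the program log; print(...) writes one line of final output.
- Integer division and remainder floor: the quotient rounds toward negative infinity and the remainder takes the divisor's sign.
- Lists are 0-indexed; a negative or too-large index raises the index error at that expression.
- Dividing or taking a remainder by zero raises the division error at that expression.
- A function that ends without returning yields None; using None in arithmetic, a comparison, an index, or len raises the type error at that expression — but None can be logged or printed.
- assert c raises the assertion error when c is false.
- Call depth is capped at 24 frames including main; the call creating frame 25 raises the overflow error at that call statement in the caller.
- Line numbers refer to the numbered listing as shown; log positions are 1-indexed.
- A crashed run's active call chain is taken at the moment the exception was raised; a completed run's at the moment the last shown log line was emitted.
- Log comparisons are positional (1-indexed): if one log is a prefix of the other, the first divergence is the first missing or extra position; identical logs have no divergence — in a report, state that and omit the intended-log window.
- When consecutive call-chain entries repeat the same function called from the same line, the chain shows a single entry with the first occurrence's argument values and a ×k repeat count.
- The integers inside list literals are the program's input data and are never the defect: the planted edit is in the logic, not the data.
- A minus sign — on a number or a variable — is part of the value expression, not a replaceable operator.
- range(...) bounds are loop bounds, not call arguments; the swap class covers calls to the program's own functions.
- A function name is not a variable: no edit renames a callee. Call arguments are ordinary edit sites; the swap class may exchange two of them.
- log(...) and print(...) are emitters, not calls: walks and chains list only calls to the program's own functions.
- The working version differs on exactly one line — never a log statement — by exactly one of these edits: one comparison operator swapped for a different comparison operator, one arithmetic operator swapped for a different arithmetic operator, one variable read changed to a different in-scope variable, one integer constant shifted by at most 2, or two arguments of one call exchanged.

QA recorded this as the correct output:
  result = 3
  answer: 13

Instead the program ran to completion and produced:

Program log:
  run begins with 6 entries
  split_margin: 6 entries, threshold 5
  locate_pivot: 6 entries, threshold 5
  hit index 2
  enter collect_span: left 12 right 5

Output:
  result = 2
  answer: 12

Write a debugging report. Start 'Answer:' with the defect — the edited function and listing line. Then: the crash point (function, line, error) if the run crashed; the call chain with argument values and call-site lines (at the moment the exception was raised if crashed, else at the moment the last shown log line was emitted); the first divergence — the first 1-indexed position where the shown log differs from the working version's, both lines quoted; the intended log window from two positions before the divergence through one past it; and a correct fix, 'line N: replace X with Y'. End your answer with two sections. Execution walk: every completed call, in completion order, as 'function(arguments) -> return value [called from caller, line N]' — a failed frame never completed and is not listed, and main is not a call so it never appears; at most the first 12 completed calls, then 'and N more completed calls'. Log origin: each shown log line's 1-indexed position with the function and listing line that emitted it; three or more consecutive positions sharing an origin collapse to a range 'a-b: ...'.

Answer: the defect is in update_gauge at line 17.
The tell: The earliest visible damage is log position 5 — 'enter collect_span: left 12 right 5' rather than the intended 'enter collect_span: left 13 right 5'.
Call chain: main -> collect_span(12, 5) (called at line 38).
First divergence: position 5 — shown 'enter collect_span: left 12 right 5', intended 'enter collect_span: left 13 right 5'.
Intended log window:
  3: locate_pivot: 6 entries, threshold 5
  4: hit index 2
  5: enter collect_span: left 13 right 5
Execution walk:
  locate_pivot([9, 3, 5, 12, -5, -3], 5) -> 2  [called from split_margin, line 9]
  split_margin([9, 3, 5, 12, -5, -3], 5) -> 10  [called from screen_input, line 23]
  update_gauge(10, 4) -> 12  [called from screen_input, line 25]
  screen_input([9, 3, 5, 12, -5, -3], 5) -> 12  [called from main, line 37]
  collect_span(12, 5) -> 2  [called from main, line 38]
Log origin:
  1: from main, line 36
  2: from split_margin, line 8
  3: from locate_pivot, line 2
  4: from split_margin, line 10
  5: from collect_span, line 28
A correct fix: line 17: replace `12` with `13`.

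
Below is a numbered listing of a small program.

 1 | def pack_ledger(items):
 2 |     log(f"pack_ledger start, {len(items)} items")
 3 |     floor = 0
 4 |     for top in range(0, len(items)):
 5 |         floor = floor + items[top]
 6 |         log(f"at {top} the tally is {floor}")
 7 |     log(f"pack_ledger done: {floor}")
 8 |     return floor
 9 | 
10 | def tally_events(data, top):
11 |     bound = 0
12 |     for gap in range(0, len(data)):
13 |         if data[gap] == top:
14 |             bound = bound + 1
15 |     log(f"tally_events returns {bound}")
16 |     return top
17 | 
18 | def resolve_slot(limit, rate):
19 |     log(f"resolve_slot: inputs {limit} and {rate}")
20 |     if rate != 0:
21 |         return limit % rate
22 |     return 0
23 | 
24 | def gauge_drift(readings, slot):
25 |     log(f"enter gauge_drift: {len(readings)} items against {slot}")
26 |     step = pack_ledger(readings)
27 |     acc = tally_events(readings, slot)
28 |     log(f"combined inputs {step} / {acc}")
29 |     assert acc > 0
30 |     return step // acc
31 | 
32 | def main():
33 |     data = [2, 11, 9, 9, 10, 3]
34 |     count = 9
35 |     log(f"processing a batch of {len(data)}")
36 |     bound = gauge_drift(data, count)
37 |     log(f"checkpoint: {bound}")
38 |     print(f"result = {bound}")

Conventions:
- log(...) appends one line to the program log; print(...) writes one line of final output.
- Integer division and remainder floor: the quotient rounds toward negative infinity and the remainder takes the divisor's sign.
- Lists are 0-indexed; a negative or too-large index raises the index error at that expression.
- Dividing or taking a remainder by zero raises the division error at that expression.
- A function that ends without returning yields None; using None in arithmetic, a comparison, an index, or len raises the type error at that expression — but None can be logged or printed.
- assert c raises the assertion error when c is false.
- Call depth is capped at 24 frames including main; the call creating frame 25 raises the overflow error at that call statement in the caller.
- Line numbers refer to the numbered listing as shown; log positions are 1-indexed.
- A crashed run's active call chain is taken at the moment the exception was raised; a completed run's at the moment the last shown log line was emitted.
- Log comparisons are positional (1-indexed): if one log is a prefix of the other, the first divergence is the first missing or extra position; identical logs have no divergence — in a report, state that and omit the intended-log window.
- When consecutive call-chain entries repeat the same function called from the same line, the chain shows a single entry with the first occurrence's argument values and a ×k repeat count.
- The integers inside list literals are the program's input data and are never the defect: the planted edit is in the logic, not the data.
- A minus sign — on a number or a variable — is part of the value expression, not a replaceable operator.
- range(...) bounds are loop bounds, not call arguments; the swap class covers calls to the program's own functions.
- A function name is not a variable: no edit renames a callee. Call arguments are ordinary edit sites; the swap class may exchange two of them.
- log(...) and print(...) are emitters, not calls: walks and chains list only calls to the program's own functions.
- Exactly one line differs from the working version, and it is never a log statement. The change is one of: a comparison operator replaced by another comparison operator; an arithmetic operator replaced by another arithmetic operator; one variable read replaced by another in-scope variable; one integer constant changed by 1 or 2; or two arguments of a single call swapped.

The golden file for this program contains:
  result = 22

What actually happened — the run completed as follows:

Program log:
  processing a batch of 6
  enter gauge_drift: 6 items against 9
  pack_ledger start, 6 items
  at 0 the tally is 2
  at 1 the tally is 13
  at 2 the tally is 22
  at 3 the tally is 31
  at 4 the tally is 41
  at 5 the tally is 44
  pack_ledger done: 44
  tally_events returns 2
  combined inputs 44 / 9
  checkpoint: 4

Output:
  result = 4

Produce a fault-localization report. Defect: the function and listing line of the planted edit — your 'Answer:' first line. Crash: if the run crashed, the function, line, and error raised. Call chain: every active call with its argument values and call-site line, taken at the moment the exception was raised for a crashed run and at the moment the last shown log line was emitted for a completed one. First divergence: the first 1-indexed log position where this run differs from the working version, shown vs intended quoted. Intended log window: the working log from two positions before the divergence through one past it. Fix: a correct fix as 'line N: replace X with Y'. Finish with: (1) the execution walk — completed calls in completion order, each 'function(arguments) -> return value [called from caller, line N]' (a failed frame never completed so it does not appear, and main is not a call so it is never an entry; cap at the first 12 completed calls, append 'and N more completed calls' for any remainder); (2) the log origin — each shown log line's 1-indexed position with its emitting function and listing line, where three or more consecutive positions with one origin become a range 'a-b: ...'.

Answer: the defect is in tally_events at line 16.
Key observation: Log line 12 is where behavior first shows: 'combined inputs 44 / 9' appears instead of 'combined inputs 44 / 2'.
Call chain: main.
First divergence: position 12; shown 'combined inputs 44 / 9' vs intended 'combined inputs 44 / 2'.
Intended log window:
  10: pack_ledger done: 44
  11: tally_events returns 2
  12: combined inputs 44 / 2
  13: checkpoint: 22
Execution walk:
  pack_ledger([2, 11, 9, 9, 10, 3]) -> 44  [called from gauge_drift, line 26]
  tally_events([2, 11, 9, 9, 10, 3], 9) -> 9  [called from gauge_drift, line 27]
  gauge_drift([2, 11, 9, 9, 10, 3], 9) -> 4  [called from main, line 36]
Log origin:
  1 — main, line 35
  2 — gauge_drift, line 25
  3 — pack_ledger, line 2
  4-9 — pack_ledger, line 6
  10 — pack_ledger, line 7
  11 — tally_events, line 15
  12 — gauge_drift, line 28
  13 — main, line 37
A correct fix: line 16: replace `top` with `bound`.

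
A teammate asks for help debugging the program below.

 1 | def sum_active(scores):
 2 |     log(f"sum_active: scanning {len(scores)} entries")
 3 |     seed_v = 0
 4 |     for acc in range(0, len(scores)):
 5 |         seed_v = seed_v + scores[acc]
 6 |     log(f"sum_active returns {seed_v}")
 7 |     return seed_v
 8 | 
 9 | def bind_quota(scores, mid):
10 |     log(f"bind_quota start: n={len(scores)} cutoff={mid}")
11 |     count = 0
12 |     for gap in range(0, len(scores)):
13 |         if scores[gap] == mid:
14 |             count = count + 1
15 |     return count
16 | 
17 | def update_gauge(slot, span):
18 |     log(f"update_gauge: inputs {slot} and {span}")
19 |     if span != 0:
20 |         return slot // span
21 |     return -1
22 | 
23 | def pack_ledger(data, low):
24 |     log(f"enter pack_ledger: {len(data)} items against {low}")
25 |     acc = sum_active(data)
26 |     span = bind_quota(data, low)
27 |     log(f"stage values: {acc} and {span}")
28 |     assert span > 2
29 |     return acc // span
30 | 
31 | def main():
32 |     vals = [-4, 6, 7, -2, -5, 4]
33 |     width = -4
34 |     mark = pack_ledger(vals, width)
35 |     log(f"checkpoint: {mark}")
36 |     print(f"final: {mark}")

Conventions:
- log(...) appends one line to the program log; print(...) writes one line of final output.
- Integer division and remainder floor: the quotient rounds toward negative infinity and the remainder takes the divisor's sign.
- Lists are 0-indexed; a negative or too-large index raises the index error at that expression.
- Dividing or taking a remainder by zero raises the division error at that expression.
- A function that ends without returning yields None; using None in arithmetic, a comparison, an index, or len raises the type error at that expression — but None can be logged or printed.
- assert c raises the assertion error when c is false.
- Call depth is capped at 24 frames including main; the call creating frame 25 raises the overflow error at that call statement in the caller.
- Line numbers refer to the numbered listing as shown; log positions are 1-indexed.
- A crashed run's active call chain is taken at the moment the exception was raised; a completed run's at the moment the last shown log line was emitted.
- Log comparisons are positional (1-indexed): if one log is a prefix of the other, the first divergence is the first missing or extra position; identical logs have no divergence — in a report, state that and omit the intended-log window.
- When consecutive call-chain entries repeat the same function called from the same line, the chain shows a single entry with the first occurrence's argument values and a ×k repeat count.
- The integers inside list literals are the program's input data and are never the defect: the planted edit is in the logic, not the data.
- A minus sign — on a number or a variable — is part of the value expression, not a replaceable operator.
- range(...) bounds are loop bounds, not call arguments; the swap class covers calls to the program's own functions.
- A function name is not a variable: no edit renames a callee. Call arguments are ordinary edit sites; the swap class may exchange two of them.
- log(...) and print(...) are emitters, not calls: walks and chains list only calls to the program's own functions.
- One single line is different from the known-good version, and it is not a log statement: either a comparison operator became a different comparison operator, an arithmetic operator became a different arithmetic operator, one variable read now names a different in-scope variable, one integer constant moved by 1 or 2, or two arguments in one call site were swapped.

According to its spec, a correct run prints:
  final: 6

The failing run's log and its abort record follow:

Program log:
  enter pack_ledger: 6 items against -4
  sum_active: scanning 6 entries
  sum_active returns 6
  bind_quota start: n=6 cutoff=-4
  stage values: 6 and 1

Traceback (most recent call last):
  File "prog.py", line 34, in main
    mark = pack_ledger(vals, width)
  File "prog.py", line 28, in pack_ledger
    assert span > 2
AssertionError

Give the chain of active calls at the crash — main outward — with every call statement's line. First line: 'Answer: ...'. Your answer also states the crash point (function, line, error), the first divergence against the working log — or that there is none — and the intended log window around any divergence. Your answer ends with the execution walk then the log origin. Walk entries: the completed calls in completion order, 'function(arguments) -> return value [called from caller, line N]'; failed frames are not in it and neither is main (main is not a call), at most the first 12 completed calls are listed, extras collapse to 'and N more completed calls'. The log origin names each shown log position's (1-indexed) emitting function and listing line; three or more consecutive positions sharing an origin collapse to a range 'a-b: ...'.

Answer: main -> pack_ledger (called at line 34).
Core observation: The faulty run's log stops after 5 lines; the working version's next line would be 'checkpoint: 6'.
Crash: pack_ledger, line 28, AssertionError.
First divergence: position 6 (shown log ended at 5 lines; the working version continues: 'checkpoint: 6').
Intended log window:
  4: bind_quota start: n=6 cutoff=-4
  5: stage values: 6 and 1
  6: checkpoint: 6
Execution walk:
  sum_active([-4, 6, 7, -2, -5, 4]) -> 6  [called from pack_ledger, line 25]
  bind_quota([-4, 6, 7, -2, -5, 4], -4) -> 1  [called from pack_ledger, line 26]
Log line origins:
  1: logged in pack_ledger at line 24
  2: logged in sum_active at line 2
  3: logged in sum_active at line 6
  4: logged in bind_quota at line 10
  5: logged in pack_ledger at line 27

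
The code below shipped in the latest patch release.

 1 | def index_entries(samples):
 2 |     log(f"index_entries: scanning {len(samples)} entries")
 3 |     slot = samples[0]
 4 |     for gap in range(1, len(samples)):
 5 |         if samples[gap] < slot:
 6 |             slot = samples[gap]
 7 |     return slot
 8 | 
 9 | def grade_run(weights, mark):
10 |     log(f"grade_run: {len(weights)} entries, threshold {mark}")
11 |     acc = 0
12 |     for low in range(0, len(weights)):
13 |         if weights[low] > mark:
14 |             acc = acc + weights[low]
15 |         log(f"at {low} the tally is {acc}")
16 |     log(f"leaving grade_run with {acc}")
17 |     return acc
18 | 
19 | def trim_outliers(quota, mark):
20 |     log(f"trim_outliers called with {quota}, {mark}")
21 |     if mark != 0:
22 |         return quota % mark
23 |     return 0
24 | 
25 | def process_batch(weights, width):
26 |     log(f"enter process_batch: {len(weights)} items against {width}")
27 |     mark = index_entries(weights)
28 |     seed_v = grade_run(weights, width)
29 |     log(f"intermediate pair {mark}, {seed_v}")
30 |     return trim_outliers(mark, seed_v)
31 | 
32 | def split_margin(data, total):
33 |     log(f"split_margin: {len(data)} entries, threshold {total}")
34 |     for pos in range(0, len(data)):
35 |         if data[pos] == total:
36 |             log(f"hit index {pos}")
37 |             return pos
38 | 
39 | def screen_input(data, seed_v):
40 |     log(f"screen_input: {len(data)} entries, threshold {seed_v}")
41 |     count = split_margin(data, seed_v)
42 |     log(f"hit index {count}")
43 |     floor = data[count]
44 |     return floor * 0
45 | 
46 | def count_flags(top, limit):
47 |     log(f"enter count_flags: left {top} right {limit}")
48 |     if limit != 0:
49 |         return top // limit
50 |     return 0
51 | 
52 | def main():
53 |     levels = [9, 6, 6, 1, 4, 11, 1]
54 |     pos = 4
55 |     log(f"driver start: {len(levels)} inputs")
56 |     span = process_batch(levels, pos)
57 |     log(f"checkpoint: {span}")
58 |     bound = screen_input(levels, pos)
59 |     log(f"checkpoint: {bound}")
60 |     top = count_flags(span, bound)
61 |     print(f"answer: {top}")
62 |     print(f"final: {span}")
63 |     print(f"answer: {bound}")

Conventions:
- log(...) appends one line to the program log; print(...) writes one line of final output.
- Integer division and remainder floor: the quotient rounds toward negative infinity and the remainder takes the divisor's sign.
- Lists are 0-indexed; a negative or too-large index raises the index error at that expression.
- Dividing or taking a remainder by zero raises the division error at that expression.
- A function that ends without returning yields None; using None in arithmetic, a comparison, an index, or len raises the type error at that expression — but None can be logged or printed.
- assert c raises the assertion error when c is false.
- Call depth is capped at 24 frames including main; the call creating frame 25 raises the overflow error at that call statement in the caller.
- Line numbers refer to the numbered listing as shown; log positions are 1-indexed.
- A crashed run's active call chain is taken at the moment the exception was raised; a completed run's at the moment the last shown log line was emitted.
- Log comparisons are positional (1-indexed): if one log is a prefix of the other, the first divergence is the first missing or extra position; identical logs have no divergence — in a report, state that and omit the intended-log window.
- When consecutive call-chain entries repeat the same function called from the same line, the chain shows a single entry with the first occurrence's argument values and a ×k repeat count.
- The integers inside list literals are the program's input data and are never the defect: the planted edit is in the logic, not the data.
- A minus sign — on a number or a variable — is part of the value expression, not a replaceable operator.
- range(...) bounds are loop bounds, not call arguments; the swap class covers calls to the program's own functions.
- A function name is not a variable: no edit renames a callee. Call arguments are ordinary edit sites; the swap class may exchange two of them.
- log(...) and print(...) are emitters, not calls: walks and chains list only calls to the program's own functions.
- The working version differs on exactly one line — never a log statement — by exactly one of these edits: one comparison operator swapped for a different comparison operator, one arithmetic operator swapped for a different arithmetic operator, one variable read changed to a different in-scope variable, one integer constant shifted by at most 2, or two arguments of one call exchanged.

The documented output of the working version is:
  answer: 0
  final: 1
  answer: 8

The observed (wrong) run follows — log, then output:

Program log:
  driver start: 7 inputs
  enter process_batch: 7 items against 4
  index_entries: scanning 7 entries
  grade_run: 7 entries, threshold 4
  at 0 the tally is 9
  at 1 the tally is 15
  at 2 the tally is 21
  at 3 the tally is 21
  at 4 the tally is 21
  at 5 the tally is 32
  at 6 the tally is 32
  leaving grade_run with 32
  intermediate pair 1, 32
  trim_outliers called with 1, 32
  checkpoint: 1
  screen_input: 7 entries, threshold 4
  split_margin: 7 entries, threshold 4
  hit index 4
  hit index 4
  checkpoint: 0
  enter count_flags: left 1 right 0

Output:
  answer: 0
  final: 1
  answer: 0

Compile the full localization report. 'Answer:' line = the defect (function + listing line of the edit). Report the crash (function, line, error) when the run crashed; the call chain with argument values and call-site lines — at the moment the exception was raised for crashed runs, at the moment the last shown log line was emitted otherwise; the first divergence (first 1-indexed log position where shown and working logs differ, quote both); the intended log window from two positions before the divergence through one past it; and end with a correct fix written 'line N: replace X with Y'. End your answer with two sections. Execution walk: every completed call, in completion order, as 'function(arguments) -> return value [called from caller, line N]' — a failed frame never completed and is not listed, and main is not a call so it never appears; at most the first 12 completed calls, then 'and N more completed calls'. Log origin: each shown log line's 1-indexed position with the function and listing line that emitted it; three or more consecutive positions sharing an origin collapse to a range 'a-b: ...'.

Answer: the defect is in screen_input at line 44.
Core observation: At log position 20 the runs split — shown 'checkpoint: 0', but the working version logs 'checkpoint: 8'.
Call chain: main -> count_flags(1, 0) (called at line 60).
First divergence: position 20 — shown 'checkpoint: 0', intended 'checkpoint: 8'.
Intended log window:
  18: hit index 4
  19: hit index 4
  20: checkpoint: 8
  21: enter count_flags: left 1 right 8
Execution walk:
  index_entries([9, 6, 6, 1, 4, 11, 1]) -> 1  [called from process_batch, line 27]
  grade_run([9, 6, 6, 1, 4, 11, 1], 4) -> 32  [called from process_batch, line 28]
  trim_outliers(1, 32) -> 1  [called from process_batch, line 30]
  process_batch([9, 6, 6, 1, 4, 11, 1], 4) -> 1  [called from main, line 56]
  split_margin([9, 6, 6, 1, 4, 11, 1], 4) -> 4  [called from screen_input, line 41]
  screen_input([9, 6, 6, 1, 4, 11, 1], 4) -> 0  [called from main, line 58]
  count_flags(1, 0) -> 0  [called from main, line 60]
Log origins:
  1: logged in main at line 55
  2: logged in process_batch at line 26
  3: logged in index_entries at line 2
  4: logged in grade_run at line 10
  5-11: logged in grade_run at line 15
  12: logged in grade_run at line 16
  13: logged in process_batch at line 29
  14: logged in trim_outliers at line 20
  15: logged in main at line 57
  16: logged in screen_input at line 40
  17: logged in split_margin at line 33
  18: logged in split_margin at line 36
  19: logged in screen_input at line 42
  20: logged in main at line 59
  21: logged in count_flags at line 47
A correct fix: line 44: replace `0` with `2`.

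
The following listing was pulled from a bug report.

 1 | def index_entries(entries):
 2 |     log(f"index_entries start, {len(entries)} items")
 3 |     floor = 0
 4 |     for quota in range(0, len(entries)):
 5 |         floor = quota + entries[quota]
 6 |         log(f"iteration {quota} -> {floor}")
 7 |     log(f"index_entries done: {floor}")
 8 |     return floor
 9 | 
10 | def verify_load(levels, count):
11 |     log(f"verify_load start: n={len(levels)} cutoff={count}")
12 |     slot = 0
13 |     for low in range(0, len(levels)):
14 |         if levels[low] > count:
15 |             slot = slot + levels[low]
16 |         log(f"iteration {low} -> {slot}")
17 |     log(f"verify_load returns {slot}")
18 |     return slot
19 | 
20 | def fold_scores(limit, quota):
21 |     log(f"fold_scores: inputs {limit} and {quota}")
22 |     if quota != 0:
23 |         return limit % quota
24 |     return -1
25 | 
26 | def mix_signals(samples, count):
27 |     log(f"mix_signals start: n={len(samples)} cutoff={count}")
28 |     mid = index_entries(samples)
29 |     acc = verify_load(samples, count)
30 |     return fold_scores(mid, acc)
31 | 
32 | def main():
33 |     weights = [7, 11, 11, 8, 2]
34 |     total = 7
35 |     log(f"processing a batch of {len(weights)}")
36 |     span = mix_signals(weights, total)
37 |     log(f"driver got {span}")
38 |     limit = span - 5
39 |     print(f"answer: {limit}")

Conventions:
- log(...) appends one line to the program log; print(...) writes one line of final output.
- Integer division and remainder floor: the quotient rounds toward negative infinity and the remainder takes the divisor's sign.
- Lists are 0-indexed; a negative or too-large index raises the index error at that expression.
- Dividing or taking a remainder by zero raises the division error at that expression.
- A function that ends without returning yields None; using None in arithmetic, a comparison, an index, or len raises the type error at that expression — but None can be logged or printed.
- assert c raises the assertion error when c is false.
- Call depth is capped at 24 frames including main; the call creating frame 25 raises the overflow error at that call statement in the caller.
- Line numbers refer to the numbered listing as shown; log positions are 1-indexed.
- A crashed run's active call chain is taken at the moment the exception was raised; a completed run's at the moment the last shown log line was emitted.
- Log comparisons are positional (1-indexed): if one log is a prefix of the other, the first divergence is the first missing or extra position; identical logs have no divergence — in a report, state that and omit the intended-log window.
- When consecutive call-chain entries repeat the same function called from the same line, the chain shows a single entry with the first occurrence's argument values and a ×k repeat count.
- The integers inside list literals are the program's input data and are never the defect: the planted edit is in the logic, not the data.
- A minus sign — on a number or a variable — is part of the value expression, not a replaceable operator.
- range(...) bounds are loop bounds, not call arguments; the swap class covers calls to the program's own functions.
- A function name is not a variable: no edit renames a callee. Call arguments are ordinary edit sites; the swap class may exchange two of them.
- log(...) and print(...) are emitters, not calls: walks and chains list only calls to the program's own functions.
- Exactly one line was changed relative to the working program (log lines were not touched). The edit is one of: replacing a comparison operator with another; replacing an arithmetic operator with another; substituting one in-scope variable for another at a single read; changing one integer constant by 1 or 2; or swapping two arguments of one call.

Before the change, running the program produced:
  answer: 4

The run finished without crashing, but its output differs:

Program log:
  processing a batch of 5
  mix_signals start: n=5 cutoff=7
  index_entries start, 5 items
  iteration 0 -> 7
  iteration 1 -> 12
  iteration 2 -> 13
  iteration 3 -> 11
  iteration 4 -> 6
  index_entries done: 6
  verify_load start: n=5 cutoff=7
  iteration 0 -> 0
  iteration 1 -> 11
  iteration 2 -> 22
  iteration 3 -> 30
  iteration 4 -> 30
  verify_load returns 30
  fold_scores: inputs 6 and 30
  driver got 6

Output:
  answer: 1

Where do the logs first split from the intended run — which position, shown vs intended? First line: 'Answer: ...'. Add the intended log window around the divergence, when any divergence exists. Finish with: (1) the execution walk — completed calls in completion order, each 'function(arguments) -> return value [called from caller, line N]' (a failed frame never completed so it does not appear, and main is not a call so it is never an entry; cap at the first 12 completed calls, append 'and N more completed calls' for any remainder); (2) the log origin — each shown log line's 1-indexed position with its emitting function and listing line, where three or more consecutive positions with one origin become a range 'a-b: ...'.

Answer: position 5; shown 'iteration 1 -> 12' vs intended 'iteration 1 -> 18'.
Intended log window:
  3: index_entries start, 5 items
  4: iteration 0 -> 7
  5: iteration 1 -> 18
  6: iteration 2 -> 29
Execution walk:
  index_entries([7, 11, 11, 8, 2]) -> 6  [called from mix_signals, line 28]
  verify_load([7, 11, 11, 8, 2], 7) -> 30  [called from mix_signals, line 29]
  fold_scores(6, 30) -> 6  [called from mix_signals, line 30]
  mix_signals([7, 11, 11, 8, 2], 7) -> 6  [called from main, line 36]
Log origins:
  1: logged in main at line 35
  2: logged in mix_signals at line 27
  3: logged in index_entries at line 2
  4-8: logged in index_entries at line 6
  9: logged in index_entries at line 7
  10: logged in verify_load at line 11
  11-15: logged in verify_load at line 16
  16: logged in verify_load at line 17
  17: logged in fold_scores at line 21
  18: logged in main at line 37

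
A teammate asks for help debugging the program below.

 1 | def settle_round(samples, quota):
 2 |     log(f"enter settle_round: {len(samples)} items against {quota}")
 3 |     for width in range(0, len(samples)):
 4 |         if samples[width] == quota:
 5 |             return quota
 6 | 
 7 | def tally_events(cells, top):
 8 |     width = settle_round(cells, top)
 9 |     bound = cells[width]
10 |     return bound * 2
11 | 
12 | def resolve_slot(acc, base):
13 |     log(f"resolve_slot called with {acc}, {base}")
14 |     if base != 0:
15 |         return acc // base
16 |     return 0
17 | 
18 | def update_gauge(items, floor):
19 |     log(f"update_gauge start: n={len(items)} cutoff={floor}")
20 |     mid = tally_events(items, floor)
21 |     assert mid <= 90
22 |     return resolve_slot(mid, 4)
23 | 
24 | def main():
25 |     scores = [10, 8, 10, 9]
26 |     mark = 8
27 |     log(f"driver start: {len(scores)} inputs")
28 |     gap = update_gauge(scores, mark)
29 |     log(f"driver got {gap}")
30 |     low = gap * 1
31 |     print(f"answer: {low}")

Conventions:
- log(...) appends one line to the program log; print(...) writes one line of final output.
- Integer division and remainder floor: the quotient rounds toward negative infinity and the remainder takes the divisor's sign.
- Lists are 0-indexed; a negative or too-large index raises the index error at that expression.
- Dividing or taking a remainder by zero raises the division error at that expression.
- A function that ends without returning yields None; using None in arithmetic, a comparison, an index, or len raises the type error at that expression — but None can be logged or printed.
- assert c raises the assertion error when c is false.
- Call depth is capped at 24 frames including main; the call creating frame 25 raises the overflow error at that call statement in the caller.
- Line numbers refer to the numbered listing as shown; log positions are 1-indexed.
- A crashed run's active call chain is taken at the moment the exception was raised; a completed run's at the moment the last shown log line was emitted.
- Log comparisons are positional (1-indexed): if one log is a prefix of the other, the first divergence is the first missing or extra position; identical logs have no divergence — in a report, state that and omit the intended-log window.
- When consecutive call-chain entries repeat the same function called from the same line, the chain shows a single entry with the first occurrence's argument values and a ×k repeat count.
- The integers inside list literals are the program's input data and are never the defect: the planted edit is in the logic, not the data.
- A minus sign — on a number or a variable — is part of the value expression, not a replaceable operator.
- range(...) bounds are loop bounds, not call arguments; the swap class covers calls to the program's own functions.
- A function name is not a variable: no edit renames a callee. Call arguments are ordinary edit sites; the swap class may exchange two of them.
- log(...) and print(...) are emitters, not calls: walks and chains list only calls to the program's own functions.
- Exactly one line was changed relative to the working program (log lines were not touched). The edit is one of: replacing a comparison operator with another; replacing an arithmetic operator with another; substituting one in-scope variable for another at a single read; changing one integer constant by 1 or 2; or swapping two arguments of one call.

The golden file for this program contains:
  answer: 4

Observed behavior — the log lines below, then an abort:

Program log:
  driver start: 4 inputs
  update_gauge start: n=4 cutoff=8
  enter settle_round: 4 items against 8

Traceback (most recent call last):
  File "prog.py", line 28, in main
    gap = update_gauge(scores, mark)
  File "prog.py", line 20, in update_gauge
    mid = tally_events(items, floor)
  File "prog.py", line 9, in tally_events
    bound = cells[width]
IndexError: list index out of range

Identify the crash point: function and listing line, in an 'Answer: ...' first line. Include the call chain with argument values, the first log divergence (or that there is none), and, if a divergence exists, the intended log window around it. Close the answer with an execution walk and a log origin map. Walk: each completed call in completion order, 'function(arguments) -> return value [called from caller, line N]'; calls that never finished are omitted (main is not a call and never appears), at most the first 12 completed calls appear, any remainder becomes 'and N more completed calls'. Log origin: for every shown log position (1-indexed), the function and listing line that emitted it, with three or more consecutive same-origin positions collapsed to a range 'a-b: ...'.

Answer: the error was raised in tally_events, line 9.
The tell: The shown log is a 3-line prefix of the intended one, whose next entry is 'resolve_slot called with 16, 4'.
Call chain: main -> update_gauge([10, 8, 10, 9], 8) (called at line 28) -> tally_events([10, 8, 10, 9], 8) (called at line 20).
First divergence: position 4; the shown log stops at 3 lines while the working version next logs 'resolve_slot called with 16, 4'.
Intended log window:
  2: update_gauge start: n=4 cutoff=8
  3: enter settle_round: 4 items against 8
  4: resolve_slot called with 16, 4
  5: driver got 4
Execution walk:
  settle_round([10, 8, 10, 9], 8) -> 8  [called from tally_events, line 8]
Log origin:
  1: from main, line 27
  2: from update_gauge, line 19
  3: from settle_round, line 2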